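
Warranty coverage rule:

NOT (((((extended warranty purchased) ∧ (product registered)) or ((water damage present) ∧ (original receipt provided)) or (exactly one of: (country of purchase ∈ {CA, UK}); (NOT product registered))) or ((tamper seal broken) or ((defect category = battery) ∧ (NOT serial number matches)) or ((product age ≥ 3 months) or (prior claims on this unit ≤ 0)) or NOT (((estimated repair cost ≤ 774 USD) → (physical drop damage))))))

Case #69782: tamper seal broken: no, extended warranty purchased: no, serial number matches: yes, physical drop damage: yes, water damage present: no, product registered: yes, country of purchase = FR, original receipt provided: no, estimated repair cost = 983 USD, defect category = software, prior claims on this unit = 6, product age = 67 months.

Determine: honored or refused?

Refused

Atomic conditions:
  extended warranty purchased: no → false
  product registered: yes → true
  water damage present: no → false
  original receipt provided: no → false
  country of purchase ∈ {CA, UK}: FR is not in the set → false
  NOT product registered: yes → false
  tamper seal broken: no → false
  defect category = battery: software == battery is false
  NOT serial number matches: yes → false
  product age ≥ 3 months: 67 ≥ 3 is true
  prior claims on this unit ≤ 0: 6 ≤ 0 is false
  estimated repair cost ≤ 774 USD: 983 ≤ 774 is false
  physical drop damage: yes → true
Combine:
[1.1.1] false AND true = false
[1.1.2] false AND false = false
[1.1.3] exactly-one(false, false) = false
[1.1] false OR false OR false = false
[1.2.2] false AND false = false
[1.2.3] true OR false = true
[1.2.4.1] false → true (antecedent false ⇒ implication holds) = true
[1.2.4] NOT true = false
[1.2] false OR false OR true OR false = true
[1] false OR true = true
[root] NOT true = false
Overall: false → refused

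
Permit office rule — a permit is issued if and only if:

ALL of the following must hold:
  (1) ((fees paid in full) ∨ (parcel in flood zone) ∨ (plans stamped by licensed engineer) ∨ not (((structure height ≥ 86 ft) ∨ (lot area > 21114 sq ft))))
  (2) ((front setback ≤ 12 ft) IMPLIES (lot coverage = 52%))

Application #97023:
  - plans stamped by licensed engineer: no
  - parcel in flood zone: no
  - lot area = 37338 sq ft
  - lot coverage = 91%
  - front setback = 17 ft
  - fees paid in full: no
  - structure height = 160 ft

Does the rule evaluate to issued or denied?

Denied

Atomic conditions:
  fees paid in full: no → false
  parcel in flood zone: no → false
  plans stamped by licensed engineer: no → false
  structure height ≥ 86 ft: 160 ≥ 86 is true
  lot area > 21114 sq ft: 37338 > 21114 is true
  front setback ≤ 12 ft: 17 ≤ 12 is false
  lot coverage = 52%: 91 == 52 is false
Combine:
[1.4.1] true OR true = true
[1.4] NOT true = false
[1] false OR false OR false OR false = false
[2] false → false (antecedent false ⇒ implication holds) = true
[root] false AND true = false
Overall: false → denied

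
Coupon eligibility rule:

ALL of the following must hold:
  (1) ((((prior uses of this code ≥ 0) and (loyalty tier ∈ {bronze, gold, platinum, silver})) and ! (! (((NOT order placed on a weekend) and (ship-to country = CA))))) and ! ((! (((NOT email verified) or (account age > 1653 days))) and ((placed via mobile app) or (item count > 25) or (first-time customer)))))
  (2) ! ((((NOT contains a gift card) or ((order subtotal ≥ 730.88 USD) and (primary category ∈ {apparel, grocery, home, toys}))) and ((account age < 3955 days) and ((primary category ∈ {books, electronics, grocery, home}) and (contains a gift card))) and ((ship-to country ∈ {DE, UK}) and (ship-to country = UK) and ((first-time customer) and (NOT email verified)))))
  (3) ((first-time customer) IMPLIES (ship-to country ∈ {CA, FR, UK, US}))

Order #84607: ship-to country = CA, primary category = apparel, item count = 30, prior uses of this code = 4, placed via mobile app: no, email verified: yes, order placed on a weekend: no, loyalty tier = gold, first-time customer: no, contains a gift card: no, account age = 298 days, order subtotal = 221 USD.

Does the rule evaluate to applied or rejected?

Rejected

Atomic conditions:
  prior uses of this code ≥ 0: 4 ≥ 0 is true
  loyalty tier ∈ {bronze, gold, platinum, silver}: gold is in the set → true
  NOT order placed on a weekend: no → true
  ship-to country = CA: CA == CA is true
  NOT email verified: yes → false
  account age > 1653 days: 298 > 1653 is false
  placed via mobile app: no → false
  item count > 25: 30 > 25 is true
  first-time customer: no → false
  NOT contains a gift card: no → true
  order subtotal ≥ 730.88 USD: 221 ≥ 730.88 is false
  primary category ∈ {apparel, grocery, home, toys}: apparel is in the set → true
  account age < 3955 days: 298 < 3955 is true
  primary category ∈ {books, electronics, grocery, home}: apparel is not in the set → false
  contains a gift card: no → false
  ship-to country ∈ {DE, UK}: CA is not in the set → false
  ship-to country = UK: CA == UK is false
  ship-to country ∈ {CA, FR, UK, US}: CA is in the set → true
Combine:
[1.1.1] true AND true = true
[1.1.2.1.1] true AND true = true
[1.1.2.1] NOT true = false
[1.1.2] NOT false = true
[1.1] true AND true = true
[1.2.1.1.1] false OR false = false
[1.2.1.1] NOT false = true
[1.2.1.2] false OR true OR false = true
[1.2.1] true AND true = true
[1.2] NOT true = false
[1] true AND false = false
[2.1.1.2] false AND true = false
[2.1.1] true OR false = true
[2.1.2.2] false AND false = false
[2.1.2] true AND false = false
[2.1.3.3] false AND false = false
[2.1.3] false AND false AND false = false
[2.1] true AND false AND false = false
[2] NOT false = true
[3] false → true (antecedent false ⇒ implication holds) = true
[root] false AND true AND true = false
Overall: false → rejected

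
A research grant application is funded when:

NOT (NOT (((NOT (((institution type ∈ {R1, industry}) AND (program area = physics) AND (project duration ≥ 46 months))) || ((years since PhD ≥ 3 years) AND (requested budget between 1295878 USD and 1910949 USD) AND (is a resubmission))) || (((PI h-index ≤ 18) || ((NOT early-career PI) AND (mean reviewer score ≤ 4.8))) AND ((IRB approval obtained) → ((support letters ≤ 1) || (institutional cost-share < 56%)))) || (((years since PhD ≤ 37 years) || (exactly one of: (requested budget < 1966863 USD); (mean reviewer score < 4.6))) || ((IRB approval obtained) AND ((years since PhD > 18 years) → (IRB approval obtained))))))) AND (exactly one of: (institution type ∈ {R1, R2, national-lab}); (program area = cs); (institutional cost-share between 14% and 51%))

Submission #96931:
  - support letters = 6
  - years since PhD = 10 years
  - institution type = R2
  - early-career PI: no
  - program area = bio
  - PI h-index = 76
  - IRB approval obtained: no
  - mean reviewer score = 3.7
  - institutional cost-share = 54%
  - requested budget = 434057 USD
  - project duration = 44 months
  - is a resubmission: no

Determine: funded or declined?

Atomic conditions:
  institution type ∈ {R1, industry}: R2 is not in the set → false
  program area = physics: bio == physics is false
  project duration ≥ 46 months: 44 ≥ 46 is false
  years since PhD ≥ 3 years: 10 ≥ 3 is true
  requested budget between 1295878 USD and 1910949 USD: 434057 in [1295878, 1910949] is false
  is a resubmission: no → false
  PI h-index ≤ 18: 76 ≤ 18 is false
  NOT early-career PI: no → true
  mean reviewer score ≤ 4.8: 3.7 ≤ 4.8 is true
  IRB approval obtained: no → false
  support letters ≤ 1: 6 ≤ 1 is false
  institutional cost-share < 56%: 54 < 56 is true
  years since PhD ≤ 37 years: 10 ≤ 37 is true
  requested budget < 1966863 USD: 434057 < 1966863 is true
  mean reviewer score < 4.6: 3.7 < 4.6 is true
  years since PhD > 18 years: 10 > 18 is false
  institution type ∈ {R1, R2, national-lab}: R2 is in the set → true
  program area = cs: bio == cs is false
  institutional cost-share between 14% and 51%: 54 in [14, 51] is false
Combine:
[1.1.1.1.1.1] false AND false AND false = false
[1.1.1.1.1] NOT false = true
[1.1.1.1.2] true AND false AND false = false
[1.1.1.1] true OR false = true
[1.1.1.2.1.2] true AND true = true
[1.1.1.2.1] false OR true = true
[1.1.1.2.2.2] false OR true = true
[1.1.1.2.2] false → true (antecedent false ⇒ implication holds) = true
[1.1.1.2] true AND true = true
[1.1.1.3.1.2] exactly-one(true, true) = false
[1.1.1.3.1] true OR false = true
[1.1.1.3.2.2] false → false (antecedent false ⇒ implication holds) = true
[1.1.1.3.2] false AND true = false
[1.1.1.3] true OR false = true
[1.1.1] true OR true OR true = true
[1.1] NOT true = false
[1] NOT false = true
[2] exactly-one(true, false, false) = true
[root] true AND true = true
Overall: true → funded

Funded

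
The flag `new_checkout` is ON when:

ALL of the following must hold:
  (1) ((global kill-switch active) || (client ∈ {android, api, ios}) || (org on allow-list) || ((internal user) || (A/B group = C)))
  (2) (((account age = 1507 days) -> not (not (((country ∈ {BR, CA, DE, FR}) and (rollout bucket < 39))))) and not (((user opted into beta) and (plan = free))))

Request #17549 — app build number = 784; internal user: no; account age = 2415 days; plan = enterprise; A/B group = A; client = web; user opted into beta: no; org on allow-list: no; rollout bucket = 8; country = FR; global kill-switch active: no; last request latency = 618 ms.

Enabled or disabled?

Atomic conditions:
  global kill-switch active: no → false
  client ∈ {android, api, ios}: web is not in the set → false
  org on allow-list: no → false
  internal user: no → false
  A/B group = C: A == C is false
  account age = 1507 days: 2415 == 1507 is false
  country ∈ {BR, CA, DE, FR}: FR is in the set → true
  rollout bucket < 39: 8 < 39 is true
  user opted into beta: no → false
  plan = free: enterprise == free is false
Combine:
[1.4] false OR false = false
[1] false OR false OR false OR false = false
[2.1.2.1.1] true AND true = true
[2.1.2.1] NOT true = false
[2.1.2] NOT false = true
[2.1] false → true (antecedent false ⇒ implication holds) = true
[2.2.1] false AND false = false
[2.2] NOT false = true
[2] true AND true = true
[root] false AND true = false
Overall: false → disabled

Disabled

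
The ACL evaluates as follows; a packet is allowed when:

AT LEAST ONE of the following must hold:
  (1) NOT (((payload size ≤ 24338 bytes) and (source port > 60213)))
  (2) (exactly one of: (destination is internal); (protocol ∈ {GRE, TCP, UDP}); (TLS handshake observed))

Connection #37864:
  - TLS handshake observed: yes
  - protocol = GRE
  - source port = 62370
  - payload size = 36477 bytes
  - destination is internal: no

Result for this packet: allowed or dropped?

Atomic conditions:
  payload size ≤ 24338 bytes: 36477 ≤ 24338 is false
  source port > 60213: 62370 > 60213 is true
  destination is internal: no → false
  protocol ∈ {GRE, TCP, UDP}: GRE is in the set → true
  TLS handshake observed: yes → true
Combine:
[1.1] false AND true = false
[1] NOT false = true
[2] exactly-one(false, true, true) = false
[root] true OR false = true
Overall: true → allowed

Allowed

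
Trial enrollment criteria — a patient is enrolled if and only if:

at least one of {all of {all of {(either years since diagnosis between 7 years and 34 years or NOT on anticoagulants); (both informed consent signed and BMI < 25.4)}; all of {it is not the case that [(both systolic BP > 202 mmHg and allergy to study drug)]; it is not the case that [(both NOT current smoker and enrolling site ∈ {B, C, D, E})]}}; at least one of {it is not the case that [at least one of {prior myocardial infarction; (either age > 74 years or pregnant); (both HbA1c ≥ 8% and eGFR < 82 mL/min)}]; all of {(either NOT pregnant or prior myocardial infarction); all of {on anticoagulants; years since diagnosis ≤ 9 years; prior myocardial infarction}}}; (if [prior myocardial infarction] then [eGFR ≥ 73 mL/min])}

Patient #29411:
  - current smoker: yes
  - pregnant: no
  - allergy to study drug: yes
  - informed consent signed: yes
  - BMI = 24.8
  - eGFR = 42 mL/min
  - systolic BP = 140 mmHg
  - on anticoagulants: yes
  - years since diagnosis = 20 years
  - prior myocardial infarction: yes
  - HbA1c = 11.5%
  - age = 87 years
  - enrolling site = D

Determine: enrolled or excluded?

Atomic conditions:
  years since diagnosis between 7 years and 34 years: 20 in [7, 34] is true
  NOT on anticoagulants: yes → false
  informed consent signed: yes → true
  BMI < 25.4: 24.8 < 25.4 is true
  systolic BP > 202 mmHg: 140 > 202 is false
  allergy to study drug: yes → true
  NOT current smoker: yes → false
  enrolling site ∈ {B, C, D, E}: D is in the set → true
  prior myocardial infarction: yes → true
  age > 74 years: 87 > 74 is true
  pregnant: no → false
  HbA1c ≥ 8%: 11.5 ≥ 8 is true
  eGFR < 82 mL/min: 42 < 82 is true
  NOT pregnant: no → true
  on anticoagulants: yes → true
  years since diagnosis ≤ 9 years: 20 ≤ 9 is false
  eGFR ≥ 73 mL/min: 42 ≥ 73 is false
Combine:
[1.1.1] true OR false = true
[1.1.2] true AND true = true
[1.1] true AND true = true
[1.2.1.1] false AND true = false
[1.2.1] NOT false = true
[1.2.2.1] false AND true = false
[1.2.2] NOT false = true
[1.2] true AND true = true
[1] true AND true = true
[2.1.1.2] true OR false = true
[2.1.1.3] true AND true = true
[2.1.1] true OR true OR true = true
[2.1] NOT true = false
[2.2.1] true OR true = true
[2.2.2] true AND false AND true = false
[2.2] true AND false = false
[2] false OR false = false
[3] true → false = false
[root] true OR false OR false = true
Overall: true → enrolled

Enrolled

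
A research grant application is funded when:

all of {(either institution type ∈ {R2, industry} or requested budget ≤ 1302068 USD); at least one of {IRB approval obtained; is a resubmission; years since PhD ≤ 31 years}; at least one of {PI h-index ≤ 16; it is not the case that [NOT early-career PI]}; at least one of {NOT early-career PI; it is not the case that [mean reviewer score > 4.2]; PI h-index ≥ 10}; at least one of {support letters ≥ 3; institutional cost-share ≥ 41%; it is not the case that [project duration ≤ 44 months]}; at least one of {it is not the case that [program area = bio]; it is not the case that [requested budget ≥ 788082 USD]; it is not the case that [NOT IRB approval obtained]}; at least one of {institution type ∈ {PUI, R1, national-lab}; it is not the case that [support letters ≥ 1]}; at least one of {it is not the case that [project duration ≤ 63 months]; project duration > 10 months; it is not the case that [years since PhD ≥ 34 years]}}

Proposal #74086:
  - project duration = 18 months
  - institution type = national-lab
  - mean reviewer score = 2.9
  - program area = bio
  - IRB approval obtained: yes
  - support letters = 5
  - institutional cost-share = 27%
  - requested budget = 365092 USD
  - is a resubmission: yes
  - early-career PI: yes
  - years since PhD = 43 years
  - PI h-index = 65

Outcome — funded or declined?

Atomic conditions:
  institution type ∈ {R2, industry}: national-lab is not in the set → false
  requested budget ≤ 1302068 USD: 365092 ≤ 1302068 is true
  IRB approval obtained: yes → true
  is a resubmission: yes → true
  years since PhD ≤ 31 years: 43 ≤ 31 is false
  PI h-index ≤ 16: 65 ≤ 16 is false
  NOT early-career PI: yes → false
  mean reviewer score > 4.2: 2.9 > 4.2 is false
  PI h-index ≥ 10: 65 ≥ 10 is true
  support letters ≥ 3: 5 ≥ 3 is true
  institutional cost-share ≥ 41%: 27 ≥ 41 is false
  project duration ≤ 44 months: 18 ≤ 44 is true
  program area = bio: bio == bio is true
  requested budget ≥ 788082 USD: 365092 ≥ 788082 is false
  NOT IRB approval obtained: yes → false
  institution type ∈ {PUI, R1, national-lab}: national-lab is in the set → true
  support letters ≥ 1: 5 ≥ 1 is true
  project duration ≤ 63 months: 18 ≤ 63 is true
  project duration > 10 months: 18 > 10 is true
  years since PhD ≥ 34 years: 43 ≥ 34 is true
Combine:
[1] false OR true = true
[2] true OR true OR false = true
[3.2] NOT false = true
[3] false OR true = true
[4.2] NOT false = true
[4] false OR true OR true = true
[5.3] NOT true = false
[5] true OR false OR false = true
[6.1] NOT true = false
[6.2] NOT false = true
[6.3] NOT false = true
[6] false OR true OR true = true
[7.2] NOT true = false
[7] true OR false = true
[8.1] NOT true = false
[8.3] NOT true = false
[8] false OR true OR false = true
[root] true AND true AND true AND true AND true AND true AND true AND true = true
Overall: true → funded

Funded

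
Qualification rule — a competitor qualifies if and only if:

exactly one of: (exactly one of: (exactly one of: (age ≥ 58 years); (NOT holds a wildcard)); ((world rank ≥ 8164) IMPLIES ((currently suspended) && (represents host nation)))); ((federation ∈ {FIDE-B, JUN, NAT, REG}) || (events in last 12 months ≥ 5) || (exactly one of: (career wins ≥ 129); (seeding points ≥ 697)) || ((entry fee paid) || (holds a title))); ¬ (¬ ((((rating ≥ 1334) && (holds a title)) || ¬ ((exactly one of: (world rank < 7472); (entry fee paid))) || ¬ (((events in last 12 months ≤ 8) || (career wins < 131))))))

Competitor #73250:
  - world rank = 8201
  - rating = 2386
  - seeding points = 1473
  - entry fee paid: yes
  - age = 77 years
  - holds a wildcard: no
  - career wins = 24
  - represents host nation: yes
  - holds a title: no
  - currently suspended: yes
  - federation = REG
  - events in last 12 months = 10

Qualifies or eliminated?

Eliminated

Atomic conditions:
  age ≥ 58 years: 77 ≥ 58 is true
  NOT holds a wildcard: no → true
  world rank ≥ 8164: 8201 ≥ 8164 is true
  currently suspended: yes → true
  represents host nation: yes → true
  federation ∈ {FIDE-B, JUN, NAT, REG}: REG is in the set → true
  events in last 12 months ≥ 5: 10 ≥ 5 is true
  career wins ≥ 129: 24 ≥ 129 is false
  seeding points ≥ 697: 1473 ≥ 697 is true
  entry fee paid: yes → true
  holds a title: no → false
  rating ≥ 1334: 2386 ≥ 1334 is true
  world rank < 7472: 8201 < 7472 is false
  events in last 12 months ≤ 8: 10 ≤ 8 is false
  career wins < 131: 24 < 131 is true
Combine:
[1.1] exactly-one(true, true) = false
[1.2.2] true AND true = true
[1.2] true → true = true
[1] exactly-one(false, true) = true
[2.3] exactly-one(false, true) = true
[2.4] true OR false = true
[2] true OR true OR true OR true = true
[3.1.1.1] true AND false = false
[3.1.1.2.1] exactly-one(false, true) = true
[3.1.1.2] NOT true = false
[3.1.1.3.1] false OR true = true
[3.1.1.3] NOT true = false
[3.1.1] false OR false OR false = false
[3.1] NOT false = true
[3] NOT true = false
[root] exactly-one(true, true, false) = false
Overall: false → eliminated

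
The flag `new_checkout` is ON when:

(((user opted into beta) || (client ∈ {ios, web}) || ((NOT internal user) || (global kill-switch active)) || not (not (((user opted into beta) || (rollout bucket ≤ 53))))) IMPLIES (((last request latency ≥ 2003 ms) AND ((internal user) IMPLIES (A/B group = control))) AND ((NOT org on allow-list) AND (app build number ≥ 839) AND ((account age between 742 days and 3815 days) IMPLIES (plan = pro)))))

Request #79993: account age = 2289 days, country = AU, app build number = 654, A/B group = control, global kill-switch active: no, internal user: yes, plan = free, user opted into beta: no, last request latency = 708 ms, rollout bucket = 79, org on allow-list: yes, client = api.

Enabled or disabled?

Enabled

Atomic conditions:
  user opted into beta: no → false
  client ∈ {ios, web}: api is not in the set → false
  NOT internal user: yes → false
  global kill-switch active: no → false
  rollout bucket ≤ 53: 79 ≤ 53 is false
  last request latency ≥ 2003 ms: 708 ≥ 2003 is false
  internal user: yes → true
  A/B group = control: control == control is true
  NOT org on allow-list: yes → false
  app build number ≥ 839: 654 ≥ 839 is false
  account age between 742 days and 3815 days: 2289 in [742, 3815] is true
  plan = pro: free == pro is false
Combine:
[1.3] false OR false = false
[1.4.1.1] false OR false = false
[1.4.1] NOT false = true
[1.4] NOT true = false
[1] false OR false OR false OR false = false
[2.1.2] true → true = true
[2.1] false AND true = false
[2.2.3] true → false = false
[2.2] false AND false AND false = false
[2] false AND false = false
[root] false → false (antecedent false ⇒ implication holds) = true
Overall: true → enabled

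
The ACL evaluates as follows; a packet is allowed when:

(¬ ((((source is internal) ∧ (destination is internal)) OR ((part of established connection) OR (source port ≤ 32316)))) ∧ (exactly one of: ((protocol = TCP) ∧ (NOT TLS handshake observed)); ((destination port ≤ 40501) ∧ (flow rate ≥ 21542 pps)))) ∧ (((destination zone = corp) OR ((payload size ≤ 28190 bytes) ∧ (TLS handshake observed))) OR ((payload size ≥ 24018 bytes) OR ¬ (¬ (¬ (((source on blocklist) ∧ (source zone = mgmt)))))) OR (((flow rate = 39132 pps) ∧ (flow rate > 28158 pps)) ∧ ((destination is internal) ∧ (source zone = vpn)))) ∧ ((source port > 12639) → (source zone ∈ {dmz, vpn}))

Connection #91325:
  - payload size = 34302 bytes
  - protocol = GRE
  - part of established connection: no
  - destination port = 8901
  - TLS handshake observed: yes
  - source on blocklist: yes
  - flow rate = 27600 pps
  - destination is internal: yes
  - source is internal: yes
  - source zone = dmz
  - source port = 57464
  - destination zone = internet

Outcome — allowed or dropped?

Atomic conditions:
  source is internal: yes → true
  destination is internal: yes → true
  part of established connection: no → false
  source port ≤ 32316: 57464 ≤ 32316 is false
  protocol = TCP: GRE == TCP is false
  NOT TLS handshake observed: yes → false
  destination port ≤ 40501: 8901 ≤ 40501 is true
  flow rate ≥ 21542 pps: 27600 ≥ 21542 is true
  destination zone = corp: internet == corp is false
  payload size ≤ 28190 bytes: 34302 ≤ 28190 is false
  TLS handshake observed: yes → true
  payload size ≥ 24018 bytes: 34302 ≥ 24018 is true
  source on blocklist: yes → true
  source zone = mgmt: dmz == mgmt is false
  flow rate = 39132 pps: 27600 == 39132 is false
  flow rate > 28158 pps: 27600 > 28158 is false
  source zone = vpn: dmz == vpn is false
  source port > 12639: 57464 > 12639 is true
  source zone ∈ {dmz, vpn}: dmz is in the set → true
Combine:
[1.1.1.1] true AND true = true
[1.1.1.2] false OR false = false
[1.1.1] true OR false = true
[1.1] NOT true = false
[1.2.1] false AND false = false
[1.2.2] true AND true = true
[1.2] exactly-one(false, true) = true
[1] false AND true = false
[2.1.2] false AND true = false
[2.1] false OR false = false
[2.2.2.1.1.1] true AND false = false
[2.2.2.1.1] NOT false = true
[2.2.2.1] NOT true = false
[2.2.2] NOT false = true
[2.2] true OR true = true
[2.3.1] false AND false = false
[2.3.2] true AND false = false
[2.3] false AND false = false
[2] false OR true OR false = true
[3] true → true = true
[root] false AND true AND true = false
Overall: false → dropped

Dropped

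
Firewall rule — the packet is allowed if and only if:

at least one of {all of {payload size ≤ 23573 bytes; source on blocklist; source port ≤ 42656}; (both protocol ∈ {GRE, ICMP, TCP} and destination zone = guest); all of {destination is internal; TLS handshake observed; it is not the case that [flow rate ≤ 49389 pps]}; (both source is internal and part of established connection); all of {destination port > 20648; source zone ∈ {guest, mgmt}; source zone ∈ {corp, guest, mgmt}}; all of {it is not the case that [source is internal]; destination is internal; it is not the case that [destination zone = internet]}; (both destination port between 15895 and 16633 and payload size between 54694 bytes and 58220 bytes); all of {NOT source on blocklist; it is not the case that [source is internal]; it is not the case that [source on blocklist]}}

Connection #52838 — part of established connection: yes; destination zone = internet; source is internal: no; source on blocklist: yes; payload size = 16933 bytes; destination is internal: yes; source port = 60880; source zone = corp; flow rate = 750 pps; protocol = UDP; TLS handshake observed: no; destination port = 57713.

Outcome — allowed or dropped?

Atomic conditions:
  payload size ≤ 23573 bytes: 16933 ≤ 23573 is true
  source on blocklist: yes → true
  source port ≤ 42656: 60880 ≤ 42656 is false
  protocol ∈ {GRE, ICMP, TCP}: UDP is not in the set → false
  destination zone = guest: internet == guest is false
  destination is internal: yes → true
  TLS handshake observed: no → false
  flow rate ≤ 49389 pps: 750 ≤ 49389 is true
  source is internal: no → false
  part of established connection: yes → true
  destination port > 20648: 57713 > 20648 is true
  source zone ∈ {guest, mgmt}: corp is not in the set → false
  source zone ∈ {corp, guest, mgmt}: corp is in the set → true
  destination zone = internet: internet == internet is true
  destination port between 15895 and 16633: 57713 in [15895, 16633] is false
  payload size between 54694 bytes and 58220 bytes: 16933 in [54694, 58220] is false
  NOT source on blocklist: yes → false
Combine:
[1] true AND true AND false = false
[2] false AND false = false
[3.3] NOT true = false
[3] true AND false AND false = false
[4] false AND true = false
[5] true AND false AND true = false
[6.1] NOT false = true
[6.3] NOT true = false
[6] true AND true AND false = false
[7] false AND false = false
[8.2] NOT false = true
[8.3] NOT true = false
[8] false AND true AND false = false
[root] false OR false OR false OR false OR false OR false OR false OR false = false
Overall: false → dropped

Dropped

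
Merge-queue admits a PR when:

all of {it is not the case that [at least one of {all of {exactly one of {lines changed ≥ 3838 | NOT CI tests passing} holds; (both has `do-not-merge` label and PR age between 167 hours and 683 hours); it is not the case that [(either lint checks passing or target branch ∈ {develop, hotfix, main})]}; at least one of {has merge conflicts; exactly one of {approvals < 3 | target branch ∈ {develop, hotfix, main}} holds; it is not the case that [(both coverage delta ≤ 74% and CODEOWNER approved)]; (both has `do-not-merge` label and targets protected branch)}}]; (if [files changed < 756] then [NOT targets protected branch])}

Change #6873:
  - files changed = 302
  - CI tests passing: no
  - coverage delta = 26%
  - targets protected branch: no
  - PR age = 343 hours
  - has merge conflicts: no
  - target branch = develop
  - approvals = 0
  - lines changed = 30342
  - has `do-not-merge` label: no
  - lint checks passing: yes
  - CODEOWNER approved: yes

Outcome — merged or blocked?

Atomic conditions:
  lines changed ≥ 3838: 30342 ≥ 3838 is true
  NOT CI tests passing: no → true
  has `do-not-merge` label: no → false
  PR age between 167 hours and 683 hours: 343 in [167, 683] is true
  lint checks passing: yes → true
  target branch ∈ {develop, hotfix, main}: develop is in the set → true
  has merge conflicts: no → false
  approvals < 3: 0 < 3 is true
  coverage delta ≤ 74%: 26 ≤ 74 is true
  CODEOWNER approved: yes → true
  targets protected branch: no → false
  files changed < 756: 302 < 756 is true
  NOT targets protected branch: no → true
Combine:
[1.1.1.1] exactly-one(true, true) = false
[1.1.1.2] false AND true = false
[1.1.1.3.1] true OR true = true
[1.1.1.3] NOT true = false
[1.1.1] false AND false AND false = false
[1.1.2.2] exactly-one(true, true) = false
[1.1.2.3.1] true AND true = true
[1.1.2.3] NOT true = false
[1.1.2.4] false AND false = false
[1.1.2] false OR false OR false OR false = false
[1.1] false OR false = false
[1] NOT false = true
[2] true → true = true
[root] true AND true = true
Overall: true → merged

Merged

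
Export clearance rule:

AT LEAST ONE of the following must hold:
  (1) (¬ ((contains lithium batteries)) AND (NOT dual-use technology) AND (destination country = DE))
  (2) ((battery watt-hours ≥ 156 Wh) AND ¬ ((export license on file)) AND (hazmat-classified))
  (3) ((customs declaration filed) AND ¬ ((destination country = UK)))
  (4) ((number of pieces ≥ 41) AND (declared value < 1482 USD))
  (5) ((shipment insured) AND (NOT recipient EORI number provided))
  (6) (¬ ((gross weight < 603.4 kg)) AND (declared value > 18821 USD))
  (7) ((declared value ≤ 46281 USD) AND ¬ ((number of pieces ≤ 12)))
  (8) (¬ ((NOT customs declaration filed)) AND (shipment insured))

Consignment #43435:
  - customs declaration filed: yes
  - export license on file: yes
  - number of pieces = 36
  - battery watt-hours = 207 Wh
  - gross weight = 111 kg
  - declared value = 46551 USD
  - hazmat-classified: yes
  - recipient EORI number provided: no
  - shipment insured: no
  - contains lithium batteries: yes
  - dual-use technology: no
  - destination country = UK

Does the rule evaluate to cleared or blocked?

Atomic conditions:
  contains lithium batteries: yes → true
  NOT dual-use technology: no → true
  destination country = DE: UK == DE is false
  battery watt-hours ≥ 156 Wh: 207 ≥ 156 is true
  export license on file: yes → true
  hazmat-classified: yes → true
  customs declaration filed: yes → true
  destination country = UK: UK == UK is true
  number of pieces ≥ 41: 36 ≥ 41 is false
  declared value < 1482 USD: 46551 < 1482 is false
  shipment insured: no → false
  NOT recipient EORI number provided: no → true
  gross weight < 603.4 kg: 111 < 603.4 is true
  declared value > 18821 USD: 46551 > 18821 is true
  declared value ≤ 46281 USD: 46551 ≤ 46281 is false
  number of pieces ≤ 12: 36 ≤ 12 is false
  NOT customs declaration filed: yes → false
Combine:
[1.1] NOT true = false
[1] false AND true AND false = false
[2.2] NOT true = false
[2] true AND false AND true = false
[3.2] NOT true = false
[3] true AND false = false
[4] false AND false = false
[5] false AND true = false
[6.1] NOT true = false
[6] false AND true = false
[7.2] NOT false = true
[7] false AND true = false
[8.1] NOT false = true
[8] true AND false = false
[root] false OR false OR false OR false OR false OR false OR false OR false = false
Overall: false → blocked

Blocked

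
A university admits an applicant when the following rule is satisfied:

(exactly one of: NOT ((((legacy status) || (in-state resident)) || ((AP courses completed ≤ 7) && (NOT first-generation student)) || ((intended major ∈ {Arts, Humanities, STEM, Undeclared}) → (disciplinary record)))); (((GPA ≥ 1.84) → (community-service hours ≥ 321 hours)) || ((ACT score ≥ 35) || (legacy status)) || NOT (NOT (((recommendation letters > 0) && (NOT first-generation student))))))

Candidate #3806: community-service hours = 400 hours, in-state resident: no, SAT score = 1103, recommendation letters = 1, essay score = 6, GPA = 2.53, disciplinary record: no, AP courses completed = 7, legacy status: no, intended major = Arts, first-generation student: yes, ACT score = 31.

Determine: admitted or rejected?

Rejected

Atomic conditions:
  legacy status: no → false
  in-state resident: no → false
  AP courses completed ≤ 7: 7 ≤ 7 is true
  NOT first-generation student: yes → false
  intended major ∈ {Arts, Humanities, STEM, Undeclared}: Arts is in the set → true
  disciplinary record: no → false
  GPA ≥ 1.84: 2.53 ≥ 1.84 is true
  community-service hours ≥ 321 hours: 400 ≥ 321 is true
  ACT score ≥ 35: 31 ≥ 35 is false
  recommendation letters > 0: 1 > 0 is true
Combine:
[1.1.1] false OR false = false
[1.1.2] true AND false = false
[1.1.3] true → false = false
[1.1] false OR false OR false = false
[1] NOT false = true
[2.1] true → true = true
[2.2] false OR false = false
[2.3.1.1] true AND false = false
[2.3.1] NOT false = true
[2.3] NOT true = false
[2] true OR false OR false = true
[root] exactly-one(true, true) = false
Overall: false → rejected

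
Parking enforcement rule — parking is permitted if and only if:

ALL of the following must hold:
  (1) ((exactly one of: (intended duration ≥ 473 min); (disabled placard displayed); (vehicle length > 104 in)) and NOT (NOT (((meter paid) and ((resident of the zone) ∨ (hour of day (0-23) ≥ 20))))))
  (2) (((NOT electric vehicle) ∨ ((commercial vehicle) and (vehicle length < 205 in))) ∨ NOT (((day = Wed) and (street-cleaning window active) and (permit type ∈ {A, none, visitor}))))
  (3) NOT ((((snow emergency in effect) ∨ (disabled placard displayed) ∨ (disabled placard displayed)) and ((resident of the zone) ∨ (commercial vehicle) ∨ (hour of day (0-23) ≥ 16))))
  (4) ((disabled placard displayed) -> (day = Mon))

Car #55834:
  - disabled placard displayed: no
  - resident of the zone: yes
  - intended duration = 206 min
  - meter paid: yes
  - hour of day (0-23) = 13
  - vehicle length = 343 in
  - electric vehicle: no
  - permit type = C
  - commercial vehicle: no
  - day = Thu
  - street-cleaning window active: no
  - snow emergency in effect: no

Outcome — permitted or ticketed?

Atomic conditions:
  intended duration ≥ 473 min: 206 ≥ 473 is false
  disabled placard displayed: no → false
  vehicle length > 104 in: 343 > 104 is true
  meter paid: yes → true
  resident of the zone: yes → true
  hour of day (0-23) ≥ 20: 13 ≥ 20 is false
  NOT electric vehicle: no → true
  commercial vehicle: no → false
  vehicle length < 205 in: 343 < 205 is false
  day = Wed: Thu == Wed is false
  street-cleaning window active: no → false
  permit type ∈ {A, none, visitor}: C is not in the set → false
  snow emergency in effect: no → false
  hour of day (0-23) ≥ 16: 13 ≥ 16 is false
  day = Mon: Thu == Mon is false
Combine:
[1.1] exactly-one(false, false, true) = true
[1.2.1.1.2] true OR false = true
[1.2.1.1] true AND true = true
[1.2.1] NOT true = false
[1.2] NOT false = true
[1] true AND true = true
[2.1.2] false AND false = false
[2.1] true OR false = true
[2.2.1] false AND false AND false = false
[2.2] NOT false = true
[2] true OR true = true
[3.1.1] false OR false OR false = false
[3.1.2] true OR false OR false = true
[3.1] false AND true = false
[3] NOT false = true
[4] false → false (antecedent false ⇒ implication holds) = true
[root] true AND true AND true AND true = true
Overall: true → permitted

Permitted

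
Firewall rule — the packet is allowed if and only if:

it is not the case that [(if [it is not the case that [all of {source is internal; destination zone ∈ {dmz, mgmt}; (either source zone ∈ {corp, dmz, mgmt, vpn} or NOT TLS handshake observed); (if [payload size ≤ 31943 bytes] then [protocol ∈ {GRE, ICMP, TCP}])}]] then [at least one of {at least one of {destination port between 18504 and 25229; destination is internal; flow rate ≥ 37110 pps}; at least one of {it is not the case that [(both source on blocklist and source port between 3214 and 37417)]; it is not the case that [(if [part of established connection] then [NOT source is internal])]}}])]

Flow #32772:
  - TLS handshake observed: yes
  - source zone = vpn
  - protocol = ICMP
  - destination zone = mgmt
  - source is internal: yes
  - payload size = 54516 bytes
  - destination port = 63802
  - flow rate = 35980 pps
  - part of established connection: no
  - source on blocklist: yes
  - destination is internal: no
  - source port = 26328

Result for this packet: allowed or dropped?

Atomic conditions:
  source is internal: yes → true
  destination zone ∈ {dmz, mgmt}: mgmt is in the set → true
  source zone ∈ {corp, dmz, mgmt, vpn}: vpn is in the set → true
  NOT TLS handshake observed: yes → false
  payload size ≤ 31943 bytes: 54516 ≤ 31943 is false
  protocol ∈ {GRE, ICMP, TCP}: ICMP is in the set → true
  destination port between 18504 and 25229: 63802 in [18504, 25229] is false
  destination is internal: no → false
  flow rate ≥ 37110 pps: 35980 ≥ 37110 is false
  source on blocklist: yes → true
  source port between 3214 and 37417: 26328 in [3214, 37417] is true
  part of established connection: no → false
  NOT source is internal: yes → false
Combine:
[1.1.1.3] true OR false = true
[1.1.1.4] false → true (antecedent false ⇒ implication holds) = true
[1.1.1] true AND true AND true AND true = true
[1.1] NOT true = false
[1.2.1] false OR false OR false = false
[1.2.2.1.1] true AND true = true
[1.2.2.1] NOT true = false
[1.2.2.2.1] false → false (antecedent false ⇒ implication holds) = true
[1.2.2.2] NOT true = false
[1.2.2] false OR false = false
[1.2] false OR false = false
[1] false → false (antecedent false ⇒ implication holds) = true
[root] NOT true = false
Overall: false → dropped

Dropped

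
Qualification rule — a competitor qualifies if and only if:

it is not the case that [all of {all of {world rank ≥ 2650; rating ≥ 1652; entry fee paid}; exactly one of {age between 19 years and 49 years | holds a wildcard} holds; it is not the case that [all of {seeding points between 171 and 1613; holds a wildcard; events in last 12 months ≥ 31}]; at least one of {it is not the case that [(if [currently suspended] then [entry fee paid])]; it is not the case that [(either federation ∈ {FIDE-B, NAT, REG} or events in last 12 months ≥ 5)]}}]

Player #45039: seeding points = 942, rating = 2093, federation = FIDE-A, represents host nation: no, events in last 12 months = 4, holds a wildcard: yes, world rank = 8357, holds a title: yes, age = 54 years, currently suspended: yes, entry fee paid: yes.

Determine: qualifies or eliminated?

Eliminated

Atomic conditions:
  world rank ≥ 2650: 8357 ≥ 2650 is true
  rating ≥ 1652: 2093 ≥ 1652 is true
  entry fee paid: yes → true
  age between 19 years and 49 years: 54 in [19, 49] is false
  holds a wildcard: yes → true
  seeding points between 171 and 1613: 942 in [171, 1613] is true
  events in last 12 months ≥ 31: 4 ≥ 31 is false
  currently suspended: yes → true
  federation ∈ {FIDE-B, NAT, REG}: FIDE-A is not in the set → false
  events in last 12 months ≥ 5: 4 ≥ 5 is false
Combine:
[1.1] true AND true AND true = true
[1.2] exactly-one(false, true) = true
[1.3.1] true AND true AND false = false
[1.3] NOT false = true
[1.4.1.1] true → true = true
[1.4.1] NOT true = false
[1.4.2.1] false OR false = false
[1.4.2] NOT false = true
[1.4] false OR true = true
[1] true AND true AND true AND true = true
[root] NOT true = false
Overall: false → eliminated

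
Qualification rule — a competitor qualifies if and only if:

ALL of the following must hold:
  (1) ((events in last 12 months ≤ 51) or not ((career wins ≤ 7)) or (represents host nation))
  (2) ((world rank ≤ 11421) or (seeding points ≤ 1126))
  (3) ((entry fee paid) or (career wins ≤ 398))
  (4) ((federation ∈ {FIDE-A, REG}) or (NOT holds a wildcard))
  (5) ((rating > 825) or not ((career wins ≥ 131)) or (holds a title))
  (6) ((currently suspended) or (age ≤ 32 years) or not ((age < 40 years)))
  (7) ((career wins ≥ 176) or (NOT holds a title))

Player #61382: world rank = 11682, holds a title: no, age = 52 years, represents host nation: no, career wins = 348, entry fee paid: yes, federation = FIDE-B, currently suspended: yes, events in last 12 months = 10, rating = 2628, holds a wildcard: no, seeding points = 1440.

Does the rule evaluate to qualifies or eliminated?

Eliminated

Atomic conditions:
  events in last 12 months ≤ 51: 10 ≤ 51 is true
  career wins ≤ 7: 348 ≤ 7 is false
  represents host nation: no → false
  world rank ≤ 11421: 11682 ≤ 11421 is false
  seeding points ≤ 1126: 1440 ≤ 1126 is false
  entry fee paid: yes → true
  career wins ≤ 398: 348 ≤ 398 is true
  federation ∈ {FIDE-A, REG}: FIDE-B is not in the set → false
  NOT holds a wildcard: no → true
  rating > 825: 2628 > 825 is true
  career wins ≥ 131: 348 ≥ 131 is true
  holds a title: no → false
  currently suspended: yes → true
  age ≤ 32 years: 52 ≤ 32 is false
  age < 40 years: 52 < 40 is false
  career wins ≥ 176: 348 ≥ 176 is true
  NOT holds a title: no → true
Combine:
[1.2] NOT false = true
[1] true OR true OR false = true
[2] false OR false = false
[3] true OR true = true
[4] false OR true = true
[5.2] NOT true = false
[5] true OR false OR false = true
[6.3] NOT false = true
[6] true OR false OR true = true
[7] true OR true = true
[root] true AND false AND true AND true AND true AND true AND true = false
Overall: false → eliminated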